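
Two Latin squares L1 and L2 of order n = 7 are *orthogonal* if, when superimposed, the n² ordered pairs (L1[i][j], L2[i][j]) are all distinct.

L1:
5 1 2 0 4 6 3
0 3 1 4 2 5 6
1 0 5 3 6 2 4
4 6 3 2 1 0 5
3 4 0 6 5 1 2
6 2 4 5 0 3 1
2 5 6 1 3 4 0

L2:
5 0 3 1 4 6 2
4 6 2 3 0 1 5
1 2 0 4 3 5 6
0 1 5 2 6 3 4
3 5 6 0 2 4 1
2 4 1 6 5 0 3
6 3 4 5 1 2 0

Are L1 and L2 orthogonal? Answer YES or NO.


Form the n² = 49 superimposed pairs (L1[i][j], L2[i][j]), row by row (rows and columns indexed from 0):
row 0: (5,5) (1,0) (2,3) (0,1) (4,4) (6,6) (3,2)
row 1: (0,4) (3,6) (1,2) (4,3) (2,0) (5,1) (6,5)
row 2: (1,1) (0,2) (5,0) (3,4) (6,3) (2,5) (4,6)
row 3: (4,0) (6,1) (3,5) (2,2) (1,6) (0,3) (5,4)
row 4: (3,3) (4,5) (0,6) (6,0) (5,2) (1,4) (2,1)
row 5: (6,2) (2,4) (4,1) (5,6) (0,5) (3,0) (1,3)
row 6: (2,6) (5,3) (6,4) (1,5) (3,1) (4,2) (0,0)
Orthogonality requires all 49 pairs distinct.
Check by first coordinate: for each symbol s of L1, list the L2 entries in the n cells where L1 = s; they must all differ.
  L1 = 0: L2 entries (in reading order) 1, 4, 2, 3, 6, 5, 0 — all 7 distinct ✓
  L1 = 1: L2 entries (in reading order) 0, 2, 1, 6, 4, 3, 5 — all 7 distinct ✓
  L1 = 2: L2 entries (in reading order) 3, 0, 5, 2, 1, 4, 6 — all 7 distinct ✓
  L1 = 3: L2 entries (in reading order) 2, 6, 4, 5, 3, 0, 1 — all 7 distinct ✓
  L1 = 4: L2 entries (in reading order) 4, 3, 6, 0, 5, 1, 2 — all 7 distinct ✓
  L1 = 5: L2 entries (in reading order) 5, 1, 0, 4, 2, 6, 3 — all 7 distinct ✓
  L1 = 6: L2 entries (in reading order) 6, 5, 3, 1, 0, 2, 4 — all 7 distinct ✓
Every symbol of L1 meets every symbol of L2 exactly once, so all 49 pairs are distinct (49 of 49).
Conclusion: YES.

YES


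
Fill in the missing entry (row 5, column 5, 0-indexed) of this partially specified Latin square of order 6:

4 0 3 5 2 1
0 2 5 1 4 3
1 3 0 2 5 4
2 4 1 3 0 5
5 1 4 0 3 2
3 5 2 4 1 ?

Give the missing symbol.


Row 5 contains symbols [1, 2, 3, 4, 5] — missing [0].
Column 5 contains symbols [1, 2, 3, 4, 5] — missing [0].
The missing symbol must appear in both missing sets; intersection = [0].
Therefore the hidden value is 0.

Missing value = 0.


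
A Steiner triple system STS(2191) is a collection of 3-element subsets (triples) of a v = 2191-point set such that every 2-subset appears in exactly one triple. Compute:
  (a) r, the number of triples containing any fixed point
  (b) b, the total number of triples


An STS(v) is a 2-(v, 3, 1) BIBD: block size k = 3, λ = 1.
Replication: r(k − 1) = λ(v − 1) ⇒ r·2 = 2191 − 1 = 2190 ⇒ r = 1095.
Block count: b = v(v − 1)/6 = 2191·2190/6 = 4798290/6 = 799715.

r = 1095, b = 799715.


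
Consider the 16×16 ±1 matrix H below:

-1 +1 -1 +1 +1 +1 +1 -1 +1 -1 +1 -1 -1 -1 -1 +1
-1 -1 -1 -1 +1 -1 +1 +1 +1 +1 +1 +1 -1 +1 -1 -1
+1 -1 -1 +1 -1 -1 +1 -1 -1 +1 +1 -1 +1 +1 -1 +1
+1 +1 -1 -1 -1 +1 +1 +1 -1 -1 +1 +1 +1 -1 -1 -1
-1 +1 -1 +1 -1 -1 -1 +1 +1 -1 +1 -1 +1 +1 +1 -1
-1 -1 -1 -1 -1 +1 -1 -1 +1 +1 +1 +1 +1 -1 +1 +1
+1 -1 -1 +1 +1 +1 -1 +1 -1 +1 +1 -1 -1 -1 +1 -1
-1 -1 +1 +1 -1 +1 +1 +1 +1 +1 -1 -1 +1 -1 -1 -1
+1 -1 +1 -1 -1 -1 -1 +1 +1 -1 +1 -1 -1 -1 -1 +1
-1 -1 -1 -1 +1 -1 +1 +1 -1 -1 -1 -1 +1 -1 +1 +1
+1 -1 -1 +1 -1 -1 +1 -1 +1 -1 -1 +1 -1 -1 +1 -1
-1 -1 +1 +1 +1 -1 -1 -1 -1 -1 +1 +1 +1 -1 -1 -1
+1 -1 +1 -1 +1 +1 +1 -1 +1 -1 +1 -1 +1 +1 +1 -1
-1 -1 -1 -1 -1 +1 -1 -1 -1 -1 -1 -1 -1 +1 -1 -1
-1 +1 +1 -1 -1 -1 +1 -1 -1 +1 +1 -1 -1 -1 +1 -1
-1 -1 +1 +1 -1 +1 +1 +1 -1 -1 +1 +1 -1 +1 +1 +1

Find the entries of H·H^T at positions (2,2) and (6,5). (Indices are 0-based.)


Row 2 of H: [1, -1, -1, 1, -1, -1, 1, -1, -1, 1, 1, -1, 1, 1, -1, 1].
Row 5 of H: [-1, -1, -1, -1, -1, 1, -1, -1, 1, 1, 1, 1, 1, -1, 1, 1].
Row 6 of H: [1, -1, -1, 1, 1, 1, -1, 1, -1, 1, 1, -1, -1, -1, 1, -1].
(H·H^T)[2][2] = Σ_j H[2][j]·H[2][j] = (1)² + (-1)² + (-1)² + (1)² + (-1)² + (-1)² + (1)² + (-1)² + (-1)² + (1)² + (1)² + (-1)² + (1)² + (1)² + (-1)² + (1)² = 1 + 1 + 1 + 1 + 1 + 1 + 1 + 1 + 1 + 1 + 1 + 1 + 1 + 1 + 1 + 1 = 16.
(H·H^T)[6][5] = Σ_j H[6][j]·H[5][j] = (1)·(-1) + (-1)·(-1) + (-1)·(-1) + (1)·(-1) + (1)·(-1) + (1)·(1) + (-1)·(-1) + (1)·(-1) + (-1)·(1) + (1)·(1) + (1)·(1) + (-1)·(1) + (-1)·(1) + (-1)·(-1) + (1)·(1) + (-1)·(1) = -1 + 1 + 1 + -1 + -1 + 1 + 1 + -1 + -1 + 1 + 1 + -1 + -1 + 1 + 1 + -1 = 0.
So rows 6 and 5 are orthogonal; the diagonal entry equals n = 16.

(2,2) entry = 16; (6,5) entry = 0.


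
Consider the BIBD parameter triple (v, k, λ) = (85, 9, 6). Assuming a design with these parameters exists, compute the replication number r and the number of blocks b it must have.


Any 2-(v, k, λ) BIBD satisfies two necessary conditions:
  (i)  Each point sits in r blocks, and counting incidences through any fixed point gives r(k − 1) = λ(v − 1), so r = λ(v − 1)/(k − 1).
  (ii) Total incidences bk = vr, so b = vr/k.
Step 1: r = λ(v − 1)/(k − 1) = 6·(85 − 1)/(9 − 1) = 6·84/8 = 504/8 = 63.
Step 2: b = vr/k = 85·63/9 = 5355/9 = 595.
Check integrality: r = 63 ∈ Z ✓, b = 595 ∈ Z ✓.
(These identities are necessary conditions: they determine r and b for any design with these parameters, but do not by themselves prove that one exists.)

r = 63, b = 595.


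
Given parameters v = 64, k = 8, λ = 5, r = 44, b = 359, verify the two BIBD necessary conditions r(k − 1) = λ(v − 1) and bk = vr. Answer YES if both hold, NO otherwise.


Condition (i): r(k − 1) = 44·7 = 308; λ(v − 1) = 5·63 = 315. Match? NO.
Condition (ii): bk = 359·8 = 2872; vr = 64·44 = 2816. Match? NO.
Both conditions hold? NO.

NO


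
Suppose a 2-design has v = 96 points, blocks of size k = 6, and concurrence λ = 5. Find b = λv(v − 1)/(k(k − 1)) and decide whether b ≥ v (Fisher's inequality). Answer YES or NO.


b = λv(v − 1)/(k(k − 1)) = 5·96·95/(6·5) = 45600/30 = 1520.
Compare with v = 96: b ≥ v, so Fisher's inequality holds.

YES


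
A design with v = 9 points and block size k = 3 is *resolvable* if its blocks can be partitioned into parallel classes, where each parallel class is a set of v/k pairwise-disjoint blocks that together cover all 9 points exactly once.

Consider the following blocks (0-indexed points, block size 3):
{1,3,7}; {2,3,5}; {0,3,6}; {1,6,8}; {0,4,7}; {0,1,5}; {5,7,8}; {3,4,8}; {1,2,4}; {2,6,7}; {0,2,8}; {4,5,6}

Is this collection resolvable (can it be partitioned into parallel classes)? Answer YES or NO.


v = 9, block size k = 3, number of blocks = 12.
For resolvability, blocks must partition into parallel classes of size v/k = 3.
Total blocks must therefore be a multiple of 3: 12 = 3·4 + 0 ⇒ divisible ✓.
Greedy packing gives 4 candidate class(es). Each should be a full parallel class (size 3, covers all 9 points).
  Class 1 (3 blocks): {1,3,7}; {0,2,8}; {4,5,6}. Points covered: [0, 1, 2, 3, 4, 5, 6, 7, 8].
  Class 2 (3 blocks): {2,3,5}; {1,6,8}; {0,4,7}. Points covered: [0, 1, 2, 3, 4, 5, 6, 7, 8].
  Class 3 (3 blocks): {0,3,6}; {5,7,8}; {1,2,4}. Points covered: [0, 1, 2, 3, 4, 5, 6, 7, 8].
  Class 4 (3 blocks): {0,1,5}; {3,4,8}; {2,6,7}. Points covered: [0, 1, 2, 3, 4, 5, 6, 7, 8].
All classes full (size 3)? YES. All classes cover every point? YES.
Resolvable? YES.

YES


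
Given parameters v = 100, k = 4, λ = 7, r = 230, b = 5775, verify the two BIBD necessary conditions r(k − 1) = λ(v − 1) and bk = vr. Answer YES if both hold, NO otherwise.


Condition (i): r(k − 1) = 230·3 = 690; λ(v − 1) = 7·99 = 693. Match? NO.
Condition (ii): bk = 5775·4 = 23100; vr = 100·230 = 23000. Match? NO.
Both conditions hold? NO.

NO


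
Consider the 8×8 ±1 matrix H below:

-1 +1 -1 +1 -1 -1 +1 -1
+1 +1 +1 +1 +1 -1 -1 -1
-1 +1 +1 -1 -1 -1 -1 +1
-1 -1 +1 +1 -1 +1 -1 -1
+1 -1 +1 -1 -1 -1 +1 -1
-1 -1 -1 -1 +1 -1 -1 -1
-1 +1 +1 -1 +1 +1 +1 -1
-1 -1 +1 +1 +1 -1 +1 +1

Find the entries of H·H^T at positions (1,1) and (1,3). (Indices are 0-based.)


Row 1 of H: [1, 1, 1, 1, 1, -1, -1, -1].
Row 3 of H: [-1, -1, 1, 1, -1, 1, -1, -1].
(H·H^T)[1][1] = Σ_j H[1][j]·H[1][j] = (1)² + (1)² + (1)² + (1)² + (1)² + (-1)² + (-1)² + (-1)² = 1 + 1 + 1 + 1 + 1 + 1 + 1 + 1 = 8.
(H·H^T)[1][3] = Σ_j H[1][j]·H[3][j] = (1)·(-1) + (1)·(-1) + (1)·(1) + (1)·(1) + (1)·(-1) + (-1)·(1) + (-1)·(-1) + (-1)·(-1) = -1 + -1 + 1 + 1 + -1 + -1 + 1 + 1 = 0.
So rows 1 and 3 are orthogonal; the diagonal entry equals n = 8.

(1,1) entry = 8; (1,3) entry = 0.


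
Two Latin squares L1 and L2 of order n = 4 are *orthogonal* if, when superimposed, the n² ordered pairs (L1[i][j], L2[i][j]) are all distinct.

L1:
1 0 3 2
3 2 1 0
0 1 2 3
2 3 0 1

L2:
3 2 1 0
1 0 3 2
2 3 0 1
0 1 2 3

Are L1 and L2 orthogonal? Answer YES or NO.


Form the n² = 16 superimposed pairs (L1[i][j], L2[i][j]), row by row (rows and columns indexed from 0):
row 0: (1,3) (0,2) (3,1) (2,0)
row 1: (3,1) (2,0) (1,3) (0,2)
row 2: (0,2) (1,3) (2,0) (3,1)
row 3: (2,0) (3,1) (0,2) (1,3)
Orthogonality requires all 16 pairs distinct.
But the pair (3,1) repeats: cell (0,2) has L1 = 3, L2 = 1, and cell (1,0) has L1 = 3, L2 = 1.
A repeated pair means some other pair never occurs (only 4 distinct pairs out of 16), so the squares are not orthogonal.
Conclusion: NO.

NO


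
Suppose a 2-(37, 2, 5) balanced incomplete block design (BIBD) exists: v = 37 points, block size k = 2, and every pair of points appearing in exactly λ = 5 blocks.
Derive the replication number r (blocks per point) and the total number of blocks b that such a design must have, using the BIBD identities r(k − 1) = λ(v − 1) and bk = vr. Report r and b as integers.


Any 2-(v, k, λ) BIBD satisfies two necessary conditions:
  (i)  Each point sits in r blocks, and counting incidences through any fixed point gives r(k − 1) = λ(v − 1), so r = λ(v − 1)/(k − 1).
  (ii) Total incidences bk = vr, so b = vr/k.
Step 1: r = λ(v − 1)/(k − 1) = 5·(37 − 1)/(2 − 1) = 5·36/1 = 180/1 = 180.
Step 2: b = vr/k = 37·180/2 = 6660/2 = 3330.
Check integrality: r = 180 ∈ Z ✓, b = 3330 ∈ Z ✓.
(These identities are necessary conditions: they determine r and b for any design with these parameters, but do not by themselves prove that one exists.)

r = 180, b = 3330.


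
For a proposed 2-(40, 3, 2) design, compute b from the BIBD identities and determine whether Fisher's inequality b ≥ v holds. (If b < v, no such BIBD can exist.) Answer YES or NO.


b = λv(v − 1)/(k(k − 1)) = 2·40·39/(3·2) = 3120/6 = 520.
Compare with v = 40: b ≥ v, so Fisher's inequality holds.

YES


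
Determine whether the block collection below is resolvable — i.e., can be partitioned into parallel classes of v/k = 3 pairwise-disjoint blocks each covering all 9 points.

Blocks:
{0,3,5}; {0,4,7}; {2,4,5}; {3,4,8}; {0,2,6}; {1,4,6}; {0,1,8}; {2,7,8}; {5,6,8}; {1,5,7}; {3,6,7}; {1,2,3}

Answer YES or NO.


v = 9, block size k = 3, number of blocks = 12.
For resolvability, blocks must partition into parallel classes of size v/k = 3.
Total blocks must therefore be a multiple of 3: 12 = 3·4 + 0 ⇒ divisible ✓.
Greedy packing gives 4 candidate class(es). Each should be a full parallel class (size 3, covers all 9 points).
  Class 1 (3 blocks): {0,3,5}; {1,4,6}; {2,7,8}. Points covered: [0, 1, 2, 3, 4, 5, 6, 7, 8].
  Class 2 (3 blocks): {0,4,7}; {5,6,8}; {1,2,3}. Points covered: [0, 1, 2, 3, 4, 5, 6, 7, 8].
  Class 3 (3 blocks): {2,4,5}; {0,1,8}; {3,6,7}. Points covered: [0, 1, 2, 3, 4, 5, 6, 7, 8].
  Class 4 (3 blocks): {3,4,8}; {0,2,6}; {1,5,7}. Points covered: [0, 1, 2, 3, 4, 5, 6, 7, 8].
All classes full (size 3)? YES. All classes cover every point? YES.
Resolvable? YES.

YES


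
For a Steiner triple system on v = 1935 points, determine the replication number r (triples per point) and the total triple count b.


An STS(v) is a 2-(v, 3, 1) BIBD: block size k = 3, λ = 1.
Replication: r(k − 1) = λ(v − 1) ⇒ r·2 = 1935 − 1 = 1934 ⇒ r = 967.
Block count: b = v(v − 1)/6 = 1935·1934/6 = 3742290/6 = 623715.

r = 967, b = 623715.


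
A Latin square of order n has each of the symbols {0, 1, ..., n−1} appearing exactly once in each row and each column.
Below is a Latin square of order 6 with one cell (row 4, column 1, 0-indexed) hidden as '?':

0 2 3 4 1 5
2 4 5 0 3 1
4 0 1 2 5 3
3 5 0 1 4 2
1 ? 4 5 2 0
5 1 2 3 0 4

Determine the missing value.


Row 4 contains symbols [0, 1, 2, 4, 5] — missing [3].
Column 1 contains symbols [0, 1, 2, 4, 5] — missing [3].
The missing symbol must appear in both missing sets; intersection = [3].
Therefore the hidden value is 3.

Missing value = 3.


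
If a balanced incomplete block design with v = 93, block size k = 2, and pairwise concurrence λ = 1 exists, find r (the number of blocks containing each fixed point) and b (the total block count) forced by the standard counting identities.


Any 2-(v, k, λ) BIBD satisfies two necessary conditions:
  (i)  Each point sits in r blocks, and counting incidences through any fixed point gives r(k − 1) = λ(v − 1), so r = λ(v − 1)/(k − 1).
  (ii) Total incidences bk = vr, so b = vr/k.
Step 1: r = λ(v − 1)/(k − 1) = 1·(93 − 1)/(2 − 1) = 1·92/1 = 92/1 = 92.
Step 2: b = vr/k = 93·92/2 = 8556/2 = 4278.
Check integrality: r = 92 ∈ Z ✓, b = 4278 ∈ Z ✓.
(These identities are necessary conditions: they determine r and b for any design with these parameters, but do not by themselves prove that one exists.)

r = 92, b = 4278.


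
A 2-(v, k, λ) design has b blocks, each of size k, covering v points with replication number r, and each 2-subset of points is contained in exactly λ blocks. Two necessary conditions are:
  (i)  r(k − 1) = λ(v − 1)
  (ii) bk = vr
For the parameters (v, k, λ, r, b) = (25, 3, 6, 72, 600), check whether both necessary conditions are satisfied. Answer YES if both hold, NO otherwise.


Condition (i): r(k − 1) = 72·2 = 144; λ(v − 1) = 6·24 = 144. Match? YES.
Condition (ii): bk = 600·3 = 1800; vr = 25·72 = 1800. Match? YES.
Both conditions hold? YES.

YES


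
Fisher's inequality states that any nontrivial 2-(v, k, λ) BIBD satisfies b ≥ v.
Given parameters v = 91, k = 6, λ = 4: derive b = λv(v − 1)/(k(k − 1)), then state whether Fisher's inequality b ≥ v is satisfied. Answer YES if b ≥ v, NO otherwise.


r = λ(v − 1)/(k − 1) = 4·90/5 = 72.
b = vr/k = 91·72/6 = 1092.
Fisher's inequality: b ≥ v ⇔ 1092 ≥ 91? YES.

YES


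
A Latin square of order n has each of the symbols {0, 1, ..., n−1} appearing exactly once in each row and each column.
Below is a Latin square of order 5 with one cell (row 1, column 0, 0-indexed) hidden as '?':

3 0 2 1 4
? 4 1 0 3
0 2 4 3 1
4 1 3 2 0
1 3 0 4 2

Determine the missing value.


Row 1 contains symbols [0, 1, 3, 4] — missing [2].
Column 0 contains symbols [0, 1, 3, 4] — missing [2].
The missing symbol must appear in both missing sets; intersection = [2].
Therefore the hidden value is 2.

Missing value = 2.


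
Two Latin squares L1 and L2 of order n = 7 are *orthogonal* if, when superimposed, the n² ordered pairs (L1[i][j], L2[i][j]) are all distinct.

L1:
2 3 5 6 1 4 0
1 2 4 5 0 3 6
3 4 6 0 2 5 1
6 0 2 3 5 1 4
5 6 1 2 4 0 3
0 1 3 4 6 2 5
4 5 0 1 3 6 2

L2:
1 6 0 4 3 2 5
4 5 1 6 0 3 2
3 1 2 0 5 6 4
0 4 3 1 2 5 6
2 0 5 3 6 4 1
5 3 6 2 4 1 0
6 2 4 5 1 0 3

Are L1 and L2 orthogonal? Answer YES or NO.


Form the n² = 49 superimposed pairs (L1[i][j], L2[i][j]), row by row (rows and columns indexed from 0):
row 0: (2,1) (3,6) (5,0) (6,4) (1,3) (4,2) (0,5)
row 1: (1,4) (2,5) (4,1) (5,6) (0,0) (3,3) (6,2)
row 2: (3,3) (4,1) (6,2) (0,0) (2,5) (5,6) (1,4)
row 3: (6,0) (0,4) (2,3) (3,1) (5,2) (1,5) (4,6)
row 4: (5,2) (6,0) (1,5) (2,3) (4,6) (0,4) (3,1)
row 5: (0,5) (1,3) (3,6) (4,2) (6,4) (2,1) (5,0)
row 6: (4,6) (5,2) (0,4) (1,5) (3,1) (6,0) (2,3)
Orthogonality requires all 49 pairs distinct.
But the pair (3,3) repeats: cell (1,5) has L1 = 3, L2 = 3, and cell (2,0) has L1 = 3, L2 = 3.
A repeated pair means some other pair never occurs (only 21 distinct pairs out of 49), so the squares are not orthogonal.
Conclusion: NO.

NO


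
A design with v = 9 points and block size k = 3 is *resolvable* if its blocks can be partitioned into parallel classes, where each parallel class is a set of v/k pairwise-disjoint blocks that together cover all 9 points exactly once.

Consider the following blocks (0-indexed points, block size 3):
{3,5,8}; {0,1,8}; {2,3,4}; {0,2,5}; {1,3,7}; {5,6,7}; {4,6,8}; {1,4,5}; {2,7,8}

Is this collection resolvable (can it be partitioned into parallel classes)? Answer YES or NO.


v = 9, block size k = 3, number of blocks = 9.
For resolvability, blocks must partition into parallel classes of size v/k = 3.
Total blocks must therefore be a multiple of 3: 9 = 3·3 + 0 ⇒ divisible ✓.
Consider block {3,5,8}. It intersects every other block in the collection, so no parallel class of size 3 can contain it.
Since every block must belong to some parallel class in a resolution, the collection cannot be partitioned into parallel classes.
Resolvable? NO.

NO


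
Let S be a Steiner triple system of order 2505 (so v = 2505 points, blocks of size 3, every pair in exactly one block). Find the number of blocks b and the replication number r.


An STS(v) is a 2-(v, 3, 1) BIBD: block size k = 3, λ = 1.
Replication: r(k − 1) = λ(v − 1) ⇒ r·2 = 2505 − 1 = 2504 ⇒ r = 1252.
Block count: b = v(v − 1)/6 = 2505·2504/6 = 6272520/6 = 1045420.

r = 1252, b = 1045420.


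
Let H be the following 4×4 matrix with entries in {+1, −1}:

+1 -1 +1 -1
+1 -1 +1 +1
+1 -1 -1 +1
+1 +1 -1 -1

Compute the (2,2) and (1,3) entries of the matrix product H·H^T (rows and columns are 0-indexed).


Row 1 of H: [1, -1, 1, 1].
Row 2 of H: [1, -1, -1, 1].
Row 3 of H: [1, 1, -1, -1].
(H·H^T)[2][2] = Σ_j H[2][j]·H[2][j] = (1)² + (-1)² + (-1)² + (1)² = 1 + 1 + 1 + 1 = 4.
(H·H^T)[1][3] = Σ_j H[1][j]·H[3][j] = (1)·(1) + (-1)·(1) + (1)·(-1) + (1)·(-1) = 1 + -1 + -1 + -1 = -2.
Rows 1 and 3 are not orthogonal (dot product = -2 ≠ 0), so H is not a Hadamard matrix.

(2,2) entry = 4; (1,3) entry = -2.


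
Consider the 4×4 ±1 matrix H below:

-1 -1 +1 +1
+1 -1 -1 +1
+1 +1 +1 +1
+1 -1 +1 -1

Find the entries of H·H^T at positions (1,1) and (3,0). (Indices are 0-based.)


Row 0 of H: [-1, -1, 1, 1].
Row 1 of H: [1, -1, -1, 1].
Row 3 of H: [1, -1, 1, -1].
(H·H^T)[1][1] = Σ_j H[1][j]·H[1][j] = (1)² + (-1)² + (-1)² + (1)² = 1 + 1 + 1 + 1 = 4.
(H·H^T)[3][0] = Σ_j H[3][j]·H[0][j] = (1)·(-1) + (-1)·(-1) + (1)·(1) + (-1)·(1) = -1 + 1 + 1 + -1 = 0.
So rows 3 and 0 are orthogonal; the diagonal entry equals n = 4.

(1,1) entry = 4; (3,0) entry = 0.


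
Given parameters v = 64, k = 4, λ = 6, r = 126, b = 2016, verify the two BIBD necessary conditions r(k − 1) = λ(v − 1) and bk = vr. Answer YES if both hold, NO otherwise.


Condition (i): r(k − 1) = 126·3 = 378; λ(v − 1) = 6·63 = 378. Match? YES.
Condition (ii): bk = 2016·4 = 8064; vr = 64·126 = 8064. Match? YES.
Both conditions hold? YES.

YES


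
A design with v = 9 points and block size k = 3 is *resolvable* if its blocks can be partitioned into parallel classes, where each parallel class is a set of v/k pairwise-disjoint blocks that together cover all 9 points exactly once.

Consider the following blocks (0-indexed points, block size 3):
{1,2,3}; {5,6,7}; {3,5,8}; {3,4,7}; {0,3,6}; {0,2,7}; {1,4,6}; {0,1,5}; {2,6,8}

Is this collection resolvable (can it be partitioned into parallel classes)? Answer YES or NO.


v = 9, block size k = 3, number of blocks = 9.
For resolvability, blocks must partition into parallel classes of size v/k = 3.
Total blocks must therefore be a multiple of 3: 9 = 3·3 + 0 ⇒ divisible ✓.
Consider block {1,2,3}. The only other block(s) in the collection disjoint from it are {5,6,7} — just 1 block(s). Any parallel class containing {1,2,3} would need 2 other blocks each disjoint from it, so no parallel class of size 3 can contain {1,2,3}.
Since every block must belong to some parallel class in a resolution, the collection cannot be partitioned into parallel classes.
Resolvable? NO.

NO


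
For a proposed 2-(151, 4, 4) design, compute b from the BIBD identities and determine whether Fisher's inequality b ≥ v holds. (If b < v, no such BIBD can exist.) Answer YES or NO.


r = λ(v − 1)/(k − 1) = 4·150/3 = 200.
b = vr/k = 151·200/4 = 7550.
Fisher's inequality: b ≥ v ⇔ 7550 ≥ 151? YES.

YES


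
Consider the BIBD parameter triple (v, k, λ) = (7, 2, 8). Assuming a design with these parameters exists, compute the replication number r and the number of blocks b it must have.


Any 2-(v, k, λ) BIBD satisfies two necessary conditions:
  (i)  Each point sits in r blocks, and counting incidences through any fixed point gives r(k − 1) = λ(v − 1), so r = λ(v − 1)/(k − 1).
  (ii) Total incidences bk = vr, so b = vr/k.
Step 1: r = λ(v − 1)/(k − 1) = 8·(7 − 1)/(2 − 1) = 8·6/1 = 48/1 = 48.
Step 2: b = vr/k = 7·48/2 = 336/2 = 168.
Check integrality: r = 48 ∈ Z ✓, b = 168 ∈ Z ✓.
(These identities are necessary conditions: they determine r and b for any design with these parameters, but do not by themselves prove that one exists.)

r = 48, b = 168.


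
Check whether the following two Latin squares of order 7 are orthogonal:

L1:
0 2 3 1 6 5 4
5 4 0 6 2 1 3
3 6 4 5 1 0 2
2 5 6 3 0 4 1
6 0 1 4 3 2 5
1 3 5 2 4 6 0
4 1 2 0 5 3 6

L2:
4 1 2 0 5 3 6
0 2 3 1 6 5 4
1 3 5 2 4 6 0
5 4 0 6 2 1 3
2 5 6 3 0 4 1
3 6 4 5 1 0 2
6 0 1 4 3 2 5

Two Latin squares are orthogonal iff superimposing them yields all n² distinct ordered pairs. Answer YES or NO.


Form the n² = 49 superimposed pairs (L1[i][j], L2[i][j]), row by row (rows and columns indexed from 0):
row 0: (0,4) (2,1) (3,2) (1,0) (6,5) (5,3) (4,6)
row 1: (5,0) (4,2) (0,3) (6,1) (2,6) (1,5) (3,4)
row 2: (3,1) (6,3) (4,5) (5,2) (1,4) (0,6) (2,0)
row 3: (2,5) (5,4) (6,0) (3,6) (0,2) (4,1) (1,3)
row 4: (6,2) (0,5) (1,6) (4,3) (3,0) (2,4) (5,1)
row 5: (1,3) (3,6) (5,4) (2,5) (4,1) (6,0) (0,2)
row 6: (4,6) (1,0) (2,1) (0,4) (5,3) (3,2) (6,5)
Orthogonality requires all 49 pairs distinct.
But the pair (1,3) repeats: cell (3,6) has L1 = 1, L2 = 3, and cell (5,0) has L1 = 1, L2 = 3.
A repeated pair means some other pair never occurs (only 35 distinct pairs out of 49), so the squares are not orthogonal.
Conclusion: NO.

NO


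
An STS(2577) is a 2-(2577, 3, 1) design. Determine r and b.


An STS(v) is a 2-(v, 3, 1) BIBD: block size k = 3, λ = 1.
Replication: r(k − 1) = λ(v − 1) ⇒ r·2 = 2577 − 1 = 2576 ⇒ r = 1288.
Block count: bk = vr ⇒ b·3 = 2577·1288 = 3319176 ⇒ b = 1106392.
(Check via b = v(v − 1)/6 = 2577·2576/6 = 6638352/6 = 1106392.)

r = 1288, b = 1106392.


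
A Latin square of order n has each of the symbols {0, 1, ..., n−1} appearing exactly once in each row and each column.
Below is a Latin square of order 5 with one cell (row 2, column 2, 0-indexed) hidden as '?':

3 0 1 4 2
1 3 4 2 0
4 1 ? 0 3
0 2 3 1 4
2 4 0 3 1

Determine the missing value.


Row 2 contains symbols [0, 1, 3, 4] — missing [2].
Column 2 contains symbols [0, 1, 3, 4] — missing [2].
The missing symbol must appear in both missing sets; intersection = [2].
Therefore the hidden value is 2.

Missing value = 2.


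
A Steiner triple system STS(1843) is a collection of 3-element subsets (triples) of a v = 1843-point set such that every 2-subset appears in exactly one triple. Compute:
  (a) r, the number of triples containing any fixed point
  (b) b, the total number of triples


An STS(v) is a 2-(v, 3, 1) BIBD: block size k = 3, λ = 1.
Replication: r(k − 1) = λ(v − 1) ⇒ r·2 = 1843 − 1 = 1842 ⇒ r = 921.
Block count: bk = vr ⇒ b·3 = 1843·921 = 1697403 ⇒ b = 565801.

r = 921, b = 565801.


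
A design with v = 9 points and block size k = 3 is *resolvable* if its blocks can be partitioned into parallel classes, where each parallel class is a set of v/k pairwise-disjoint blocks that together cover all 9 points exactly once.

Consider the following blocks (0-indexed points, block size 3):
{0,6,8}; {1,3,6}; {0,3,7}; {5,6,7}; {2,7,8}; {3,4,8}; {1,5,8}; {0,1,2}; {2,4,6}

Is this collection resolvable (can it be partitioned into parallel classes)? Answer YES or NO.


v = 9, block size k = 3, number of blocks = 9.
For resolvability, blocks must partition into parallel classes of size v/k = 3.
Total blocks must therefore be a multiple of 3: 9 = 3·3 + 0 ⇒ divisible ✓.
Consider block {0,6,8}. It intersects every other block in the collection, so no parallel class of size 3 can contain it.
Since every block must belong to some parallel class in a resolution, the collection cannot be partitioned into parallel classes.
Resolvable? NO.

NO


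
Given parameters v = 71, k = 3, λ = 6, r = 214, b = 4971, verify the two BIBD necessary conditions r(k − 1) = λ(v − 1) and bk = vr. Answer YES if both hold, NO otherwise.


Condition (i): r(k − 1) = 214·2 = 428; λ(v − 1) = 6·70 = 420. Match? NO.
Condition (ii): bk = 4971·3 = 14913; vr = 71·214 = 15194. Match? NO.
Both conditions hold? NO.

NO


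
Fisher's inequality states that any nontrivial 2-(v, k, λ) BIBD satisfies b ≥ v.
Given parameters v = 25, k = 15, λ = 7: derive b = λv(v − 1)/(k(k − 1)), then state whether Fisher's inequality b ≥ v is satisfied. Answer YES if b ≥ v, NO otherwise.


b = λv(v − 1)/(k(k − 1)) = 7·25·24/(15·14) = 4200/210 = 20.
Compare with v = 25: b < v, so Fisher's inequality fails.

NO


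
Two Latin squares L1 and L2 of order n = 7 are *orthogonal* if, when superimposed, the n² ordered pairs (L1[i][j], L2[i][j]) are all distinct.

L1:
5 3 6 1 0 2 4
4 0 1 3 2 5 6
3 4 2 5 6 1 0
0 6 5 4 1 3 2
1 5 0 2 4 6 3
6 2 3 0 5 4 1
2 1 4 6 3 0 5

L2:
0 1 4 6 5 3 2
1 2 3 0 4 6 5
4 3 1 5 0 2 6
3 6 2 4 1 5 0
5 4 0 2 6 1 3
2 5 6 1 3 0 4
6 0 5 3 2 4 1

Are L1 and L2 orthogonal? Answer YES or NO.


Form the n² = 49 superimposed pairs (L1[i][j], L2[i][j]), row by row (rows and columns indexed from 0):
row 0: (5,0) (3,1) (6,4) (1,6) (0,5) (2,3) (4,2)
row 1: (4,1) (0,2) (1,3) (3,0) (2,4) (5,6) (6,5)
row 2: (3,4) (4,3) (2,1) (5,5) (6,0) (1,2) (0,6)
row 3: (0,3) (6,6) (5,2) (4,4) (1,1) (3,5) (2,0)
row 4: (1,5) (5,4) (0,0) (2,2) (4,6) (6,1) (3,3)
row 5: (6,2) (2,5) (3,6) (0,1) (5,3) (4,0) (1,4)
row 6: (2,6) (1,0) (4,5) (6,3) (3,2) (0,4) (5,1)
Orthogonality requires all 49 pairs distinct.
Check by first coordinate: for each symbol s of L1, list the L2 entries in the n cells where L1 = s; they must all differ.
  L1 = 0: L2 entries (in reading order) 5, 2, 6, 3, 0, 1, 4 — all 7 distinct ✓
  L1 = 1: L2 entries (in reading order) 6, 3, 2, 1, 5, 4, 0 — all 7 distinct ✓
  L1 = 2: L2 entries (in reading order) 3, 4, 1, 0, 2, 5, 6 — all 7 distinct ✓
  L1 = 3: L2 entries (in reading order) 1, 0, 4, 5, 3, 6, 2 — all 7 distinct ✓
  L1 = 4: L2 entries (in reading order) 2, 1, 3, 4, 6, 0, 5 — all 7 distinct ✓
  L1 = 5: L2 entries (in reading order) 0, 6, 5, 2, 4, 3, 1 — all 7 distinct ✓
  L1 = 6: L2 entries (in reading order) 4, 5, 0, 6, 1, 2, 3 — all 7 distinct ✓
Every symbol of L1 meets every symbol of L2 exactly once, so all 49 pairs are distinct (49 of 49).
Conclusion: YES.

YES


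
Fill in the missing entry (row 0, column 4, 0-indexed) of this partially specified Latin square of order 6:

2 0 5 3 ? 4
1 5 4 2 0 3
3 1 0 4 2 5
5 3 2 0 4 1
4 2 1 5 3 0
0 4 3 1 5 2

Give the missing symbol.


Row 0 contains symbols [0, 2, 3, 4, 5] — missing [1].
Column 4 contains symbols [0, 2, 3, 4, 5] — missing [1].
The missing symbol must appear in both missing sets; intersection = [1].
Therefore the hidden value is 1.

Missing value = 1.


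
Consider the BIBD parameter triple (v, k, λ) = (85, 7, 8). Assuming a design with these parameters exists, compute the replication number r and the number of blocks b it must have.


Any 2-(v, k, λ) BIBD satisfies two necessary conditions:
  (i)  Each point sits in r blocks, and counting incidences through any fixed point gives r(k − 1) = λ(v − 1), so r = λ(v − 1)/(k − 1).
  (ii) Total incidences bk = vr, so b = vr/k.
Step 1: r = λ(v − 1)/(k − 1) = 8·(85 − 1)/(7 − 1) = 8·84/6 = 672/6 = 112.
Step 2: b = vr/k = 85·112/7 = 9520/7 = 1360.
Check integrality: r = 112 ∈ Z ✓, b = 1360 ∈ Z ✓.
(These identities are necessary conditions: they determine r and b for any design with these parameters, but do not by themselves prove that one exists.)

r = 112, b = 1360.


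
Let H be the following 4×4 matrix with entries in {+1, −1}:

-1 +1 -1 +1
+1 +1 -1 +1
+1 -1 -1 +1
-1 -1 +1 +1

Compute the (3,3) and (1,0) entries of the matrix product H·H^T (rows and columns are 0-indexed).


Row 0 of H: [-1, 1, -1, 1].
Row 1 of H: [1, 1, -1, 1].
Row 3 of H: [-1, -1, 1, 1].
(H·H^T)[3][3] = Σ_j H[3][j]·H[3][j] = (-1)² + (-1)² + (1)² + (1)² = 1 + 1 + 1 + 1 = 4.
(H·H^T)[1][0] = Σ_j H[1][j]·H[0][j] = (1)·(-1) + (1)·(1) + (-1)·(-1) + (1)·(1) = -1 + 1 + 1 + 1 = 2.
Rows 1 and 0 are not orthogonal (dot product = 2 ≠ 0), so H is not a Hadamard matrix.

(3,3) entry = 4; (1,0) entry = 2.


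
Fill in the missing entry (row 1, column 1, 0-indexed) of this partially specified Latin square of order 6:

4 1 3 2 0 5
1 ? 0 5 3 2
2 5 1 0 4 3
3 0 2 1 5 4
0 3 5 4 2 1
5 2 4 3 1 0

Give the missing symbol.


Row 1 contains symbols [0, 1, 2, 3, 5] — missing [4].
Column 1 contains symbols [0, 1, 2, 3, 5] — missing [4].
The missing symbol must appear in both missing sets; intersection = [4].
Therefore the hidden value is 4.

Missing value = 4.


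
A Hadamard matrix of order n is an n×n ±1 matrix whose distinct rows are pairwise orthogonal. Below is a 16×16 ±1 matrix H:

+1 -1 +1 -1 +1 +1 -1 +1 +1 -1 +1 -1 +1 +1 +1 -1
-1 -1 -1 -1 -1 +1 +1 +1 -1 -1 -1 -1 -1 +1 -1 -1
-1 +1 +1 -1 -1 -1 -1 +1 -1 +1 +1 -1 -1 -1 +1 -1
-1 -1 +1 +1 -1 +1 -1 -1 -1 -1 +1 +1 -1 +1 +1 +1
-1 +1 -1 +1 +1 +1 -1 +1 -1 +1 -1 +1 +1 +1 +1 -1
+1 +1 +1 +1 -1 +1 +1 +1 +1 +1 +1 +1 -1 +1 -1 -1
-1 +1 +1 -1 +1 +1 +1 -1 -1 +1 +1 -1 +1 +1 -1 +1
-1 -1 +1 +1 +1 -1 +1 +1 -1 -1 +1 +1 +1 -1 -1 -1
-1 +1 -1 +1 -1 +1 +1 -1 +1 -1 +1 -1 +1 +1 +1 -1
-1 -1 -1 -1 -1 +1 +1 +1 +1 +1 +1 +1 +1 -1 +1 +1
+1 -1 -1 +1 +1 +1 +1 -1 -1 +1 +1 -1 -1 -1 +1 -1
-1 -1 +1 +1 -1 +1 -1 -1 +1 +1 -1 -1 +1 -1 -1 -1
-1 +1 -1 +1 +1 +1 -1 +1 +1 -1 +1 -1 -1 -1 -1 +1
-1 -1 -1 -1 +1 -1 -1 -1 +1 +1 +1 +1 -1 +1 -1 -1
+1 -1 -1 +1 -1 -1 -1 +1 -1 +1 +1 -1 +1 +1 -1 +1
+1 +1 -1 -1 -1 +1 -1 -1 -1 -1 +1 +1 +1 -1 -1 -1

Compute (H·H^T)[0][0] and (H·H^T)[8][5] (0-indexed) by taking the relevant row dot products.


Row 0 of H: [1, -1, 1, -1, 1, 1, -1, 1, 1, -1, 1, -1, 1, 1, 1, -1].
Row 5 of H: [1, 1, 1, 1, -1, 1, 1, 1, 1, 1, 1, 1, -1, 1, -1, -1].
Row 8 of H: [-1, 1, -1, 1, -1, 1, 1, -1, 1, -1, 1, -1, 1, 1, 1, -1].
(H·H^T)[0][0] = Σ_j H[0][j]·H[0][j] = (1)² + (-1)² + (1)² + (-1)² + (1)² + (1)² + (-1)² + (1)² + (1)² + (-1)² + (1)² + (-1)² + (1)² + (1)² + (1)² + (-1)² = 1 + 1 + 1 + 1 + 1 + 1 + 1 + 1 + 1 + 1 + 1 + 1 + 1 + 1 + 1 + 1 = 16.
(H·H^T)[8][5] = Σ_j H[8][j]·H[5][j] = (-1)·(1) + (1)·(1) + (-1)·(1) + (1)·(1) + (-1)·(-1) + (1)·(1) + (1)·(1) + (-1)·(1) + (1)·(1) + (-1)·(1) + (1)·(1) + (-1)·(1) + (1)·(-1) + (1)·(1) + (1)·(-1) + (-1)·(-1) = -1 + 1 + -1 + 1 + 1 + 1 + 1 + -1 + 1 + -1 + 1 + -1 + -1 + 1 + -1 + 1 = 2.
Rows 8 and 5 are not orthogonal (dot product = 2 ≠ 0), so H is not a Hadamard matrix.

(0,0) entry = 16; (8,5) entry = 2.


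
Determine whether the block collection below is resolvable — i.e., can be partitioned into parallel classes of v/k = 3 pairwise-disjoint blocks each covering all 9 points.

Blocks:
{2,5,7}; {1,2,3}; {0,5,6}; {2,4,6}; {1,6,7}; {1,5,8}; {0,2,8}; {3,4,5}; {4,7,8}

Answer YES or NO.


v = 9, block size k = 3, number of blocks = 9.
For resolvability, blocks must partition into parallel classes of size v/k = 3.
Total blocks must therefore be a multiple of 3: 9 = 3·3 + 0 ⇒ divisible ✓.
Consider block {2,5,7}. It intersects every other block in the collection, so no parallel class of size 3 can contain it.
Since every block must belong to some parallel class in a resolution, the collection cannot be partitioned into parallel classes.
Resolvable? NO.

NO


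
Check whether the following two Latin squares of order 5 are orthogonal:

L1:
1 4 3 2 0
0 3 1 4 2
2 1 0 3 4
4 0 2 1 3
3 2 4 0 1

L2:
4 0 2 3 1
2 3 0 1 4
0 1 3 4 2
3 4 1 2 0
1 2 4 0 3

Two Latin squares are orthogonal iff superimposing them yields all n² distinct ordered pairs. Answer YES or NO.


Form the n² = 25 superimposed pairs (L1[i][j], L2[i][j]), row by row (rows and columns indexed from 0):
row 0: (1,4) (4,0) (3,2) (2,3) (0,1)
row 1: (0,2) (3,3) (1,0) (4,1) (2,4)
row 2: (2,0) (1,1) (0,3) (3,4) (4,2)
row 3: (4,3) (0,4) (2,1) (1,2) (3,0)
row 4: (3,1) (2,2) (4,4) (0,0) (1,3)
Orthogonality requires all 25 pairs distinct.
Check by first coordinate: for each symbol s of L1, list the L2 entries in the n cells where L1 = s; they must all differ.
  L1 = 0: L2 entries (in reading order) 1, 2, 3, 4, 0 — all 5 distinct ✓
  L1 = 1: L2 entries (in reading order) 4, 0, 1, 2, 3 — all 5 distinct ✓
  L1 = 2: L2 entries (in reading order) 3, 4, 0, 1, 2 — all 5 distinct ✓
  L1 = 3: L2 entries (in reading order) 2, 3, 4, 0, 1 — all 5 distinct ✓
  L1 = 4: L2 entries (in reading order) 0, 1, 2, 3, 4 — all 5 distinct ✓
Every symbol of L1 meets every symbol of L2 exactly once, so all 25 pairs are distinct (25 of 25).
Conclusion: YES.

YES


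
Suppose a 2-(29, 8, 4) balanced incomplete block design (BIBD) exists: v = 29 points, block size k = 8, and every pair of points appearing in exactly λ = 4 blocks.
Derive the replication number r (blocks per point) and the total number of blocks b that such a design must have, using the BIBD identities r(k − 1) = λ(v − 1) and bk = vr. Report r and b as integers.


Any 2-(v, k, λ) BIBD satisfies two necessary conditions:
  (i)  Each point sits in r blocks, and counting incidences through any fixed point gives r(k − 1) = λ(v − 1), so r = λ(v − 1)/(k − 1).
  (ii) Total incidences bk = vr, so b = vr/k.
Step 1: r = λ(v − 1)/(k − 1) = 4·(29 − 1)/(8 − 1) = 4·28/7 = 112/7 = 16.
Step 2: b = vr/k = 29·16/8 = 464/8 = 58.
Check integrality: r = 16 ∈ Z ✓, b = 58 ∈ Z ✓.
(These identities are necessary conditions: they determine r and b for any design with these parameters, but do not by themselves prove that one exists.)

r = 16, b = 58.


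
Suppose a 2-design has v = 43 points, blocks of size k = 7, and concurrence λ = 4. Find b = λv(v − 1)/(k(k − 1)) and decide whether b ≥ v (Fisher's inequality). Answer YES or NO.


b = λv(v − 1)/(k(k − 1)) = 4·43·42/(7·6) = 7224/42 = 172.
Compare with v = 43: b ≥ v, so Fisher's inequality holds.

YES


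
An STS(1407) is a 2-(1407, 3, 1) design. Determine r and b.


An STS(v) is a 2-(v, 3, 1) BIBD: block size k = 3, λ = 1.
Replication: r(k − 1) = λ(v − 1) ⇒ r·2 = 1407 − 1 = 1406 ⇒ r = 703.
Block count: bk = vr ⇒ b·3 = 1407·703 = 989121 ⇒ b = 329707.

r = 703, b = 329707.


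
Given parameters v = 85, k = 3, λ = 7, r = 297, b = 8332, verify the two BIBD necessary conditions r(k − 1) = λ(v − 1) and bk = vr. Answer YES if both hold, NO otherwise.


Condition (i): r(k − 1) = 297·2 = 594; λ(v − 1) = 7·84 = 588. Match? NO.
Condition (ii): bk = 8332·3 = 24996; vr = 85·297 = 25245. Match? NO.
Both conditions hold? NO.

NO


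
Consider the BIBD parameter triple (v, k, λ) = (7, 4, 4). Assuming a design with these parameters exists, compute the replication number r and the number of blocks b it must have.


Any 2-(v, k, λ) BIBD satisfies two necessary conditions:
  (i)  Each point sits in r blocks, and counting incidences through any fixed point gives r(k − 1) = λ(v − 1), so r = λ(v − 1)/(k − 1).
  (ii) Total incidences bk = vr, so b = vr/k.
Step 1: r = λ(v − 1)/(k − 1) = 4·(7 − 1)/(4 − 1) = 4·6/3 = 24/3 = 8.
Step 2: b = vr/k = 7·8/4 = 56/4 = 14.
Check integrality: r = 8 ∈ Z ✓, b = 14 ∈ Z ✓.
(These identities are necessary conditions: they determine r and b for any design with these parameters, but do not by themselves prove that one exists.)

r = 8, b = 14.


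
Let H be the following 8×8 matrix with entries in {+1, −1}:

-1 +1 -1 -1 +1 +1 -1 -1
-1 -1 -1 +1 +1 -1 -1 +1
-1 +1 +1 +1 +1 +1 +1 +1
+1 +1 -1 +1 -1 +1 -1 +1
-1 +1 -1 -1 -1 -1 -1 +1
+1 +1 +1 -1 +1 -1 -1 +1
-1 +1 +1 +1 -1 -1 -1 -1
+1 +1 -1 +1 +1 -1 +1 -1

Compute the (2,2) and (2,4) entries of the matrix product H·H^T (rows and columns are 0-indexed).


Row 2 of H: [-1, 1, 1, 1, 1, 1, 1, 1].
Row 4 of H: [-1, 1, -1, -1, -1, -1, -1, 1].
(H·H^T)[2][2] = Σ_j H[2][j]·H[2][j] = (-1)² + (1)² + (1)² + (1)² + (1)² + (1)² + (1)² + (1)² = 1 + 1 + 1 + 1 + 1 + 1 + 1 + 1 = 8.
(H·H^T)[2][4] = Σ_j H[2][j]·H[4][j] = (-1)·(-1) + (1)·(1) + (1)·(-1) + (1)·(-1) + (1)·(-1) + (1)·(-1) + (1)·(-1) + (1)·(1) = 1 + 1 + -1 + -1 + -1 + -1 + -1 + 1 = -2.
Rows 2 and 4 are not orthogonal (dot product = -2 ≠ 0), so H is not a Hadamard matrix.

(2,2) entry = 8; (2,4) entry = -2.


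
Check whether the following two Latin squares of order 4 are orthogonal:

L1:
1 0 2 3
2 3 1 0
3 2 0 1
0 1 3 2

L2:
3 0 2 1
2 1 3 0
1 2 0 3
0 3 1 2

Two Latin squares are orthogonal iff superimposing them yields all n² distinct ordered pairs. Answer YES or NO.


Form the n² = 16 superimposed pairs (L1[i][j], L2[i][j]), row by row (rows and columns indexed from 0):
row 0: (1,3) (0,0) (2,2) (3,1)
row 1: (2,2) (3,1) (1,3) (0,0)
row 2: (3,1) (2,2) (0,0) (1,3)
row 3: (0,0) (1,3) (3,1) (2,2)
Orthogonality requires all 16 pairs distinct.
But the pair (2,2) repeats: cell (0,2) has L1 = 2, L2 = 2, and cell (1,0) has L1 = 2, L2 = 2.
A repeated pair means some other pair never occurs (only 4 distinct pairs out of 16), so the squares are not orthogonal.
Conclusion: NO.

NO


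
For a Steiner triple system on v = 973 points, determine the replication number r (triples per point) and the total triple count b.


An STS(v) is a 2-(v, 3, 1) BIBD: block size k = 3, λ = 1.
Replication: r(k − 1) = λ(v − 1) ⇒ r·2 = 973 − 1 = 972 ⇒ r = 486.
Block count: b = v(v − 1)/6 = 973·972/6 = 945756/6 = 157626.

r = 486, b = 157626.


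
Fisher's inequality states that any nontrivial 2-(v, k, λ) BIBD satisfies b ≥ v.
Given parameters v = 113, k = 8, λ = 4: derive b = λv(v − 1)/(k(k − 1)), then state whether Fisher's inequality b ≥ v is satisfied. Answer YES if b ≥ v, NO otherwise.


r = λ(v − 1)/(k − 1) = 4·112/7 = 64.
b = vr/k = 113·64/8 = 904.
Fisher's inequality: b ≥ v ⇔ 904 ≥ 113? YES.

YES


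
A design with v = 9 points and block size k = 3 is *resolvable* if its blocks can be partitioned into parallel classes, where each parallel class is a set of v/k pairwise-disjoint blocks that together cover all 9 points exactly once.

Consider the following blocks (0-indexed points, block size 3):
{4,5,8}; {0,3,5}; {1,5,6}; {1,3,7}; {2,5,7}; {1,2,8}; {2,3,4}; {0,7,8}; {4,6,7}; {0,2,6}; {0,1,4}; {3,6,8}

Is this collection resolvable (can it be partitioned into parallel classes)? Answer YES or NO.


v = 9, block size k = 3, number of blocks = 12.
For resolvability, blocks must partition into parallel classes of size v/k = 3.
Total blocks must therefore be a multiple of 3: 12 = 3·4 + 0 ⇒ divisible ✓.
Greedy packing gives 4 candidate class(es). Each should be a full parallel class (size 3, covers all 9 points).
  Class 1 (3 blocks): {4,5,8}; {1,3,7}; {0,2,6}. Points covered: [0, 1, 2, 3, 4, 5, 6, 7, 8].
  Class 2 (3 blocks): {0,3,5}; {1,2,8}; {4,6,7}. Points covered: [0, 1, 2, 3, 4, 5, 6, 7, 8].
  Class 3 (3 blocks): {1,5,6}; {2,3,4}; {0,7,8}. Points covered: [0, 1, 2, 3, 4, 5, 6, 7, 8].
  Class 4 (3 blocks): {2,5,7}; {0,1,4}; {3,6,8}. Points covered: [0, 1, 2, 3, 4, 5, 6, 7, 8].
All classes full (size 3)? YES. All classes cover every point? YES.
Resolvable? YES.

YES


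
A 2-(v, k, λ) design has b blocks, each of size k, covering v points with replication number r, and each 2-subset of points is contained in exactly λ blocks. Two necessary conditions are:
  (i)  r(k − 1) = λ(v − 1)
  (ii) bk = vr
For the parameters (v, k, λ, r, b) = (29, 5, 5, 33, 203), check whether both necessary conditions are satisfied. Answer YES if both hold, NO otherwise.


Condition (i): r(k − 1) = 33·4 = 132; λ(v − 1) = 5·28 = 140. Match? NO.
Condition (ii): bk = 203·5 = 1015; vr = 29·33 = 957. Match? NO.
Both conditions hold? NO.

NO
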